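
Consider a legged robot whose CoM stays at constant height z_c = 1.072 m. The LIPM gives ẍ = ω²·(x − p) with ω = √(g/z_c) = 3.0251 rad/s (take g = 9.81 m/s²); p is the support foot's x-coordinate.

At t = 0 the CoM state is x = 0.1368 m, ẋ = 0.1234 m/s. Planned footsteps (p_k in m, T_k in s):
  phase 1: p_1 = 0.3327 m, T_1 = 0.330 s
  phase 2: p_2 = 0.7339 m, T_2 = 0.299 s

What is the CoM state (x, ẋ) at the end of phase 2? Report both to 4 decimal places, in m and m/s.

x = -0.3805, ẋ = -2.7733

phase 1: p=0.3327, T=0.330, ωT=0.998283, cosh=1.541065, sinh=1.172553; start (x,ẋ)=(0.136800, 0.123400) → end (x,ẋ)=(0.078636, -0.504708)
phase 2: p=0.7339, T=0.299, ωT=0.904505, cosh=1.437725, sinh=1.032983; start (x,ẋ)=(0.078636, -0.504708) → end (x,ẋ)=(-0.380532, -2.773250)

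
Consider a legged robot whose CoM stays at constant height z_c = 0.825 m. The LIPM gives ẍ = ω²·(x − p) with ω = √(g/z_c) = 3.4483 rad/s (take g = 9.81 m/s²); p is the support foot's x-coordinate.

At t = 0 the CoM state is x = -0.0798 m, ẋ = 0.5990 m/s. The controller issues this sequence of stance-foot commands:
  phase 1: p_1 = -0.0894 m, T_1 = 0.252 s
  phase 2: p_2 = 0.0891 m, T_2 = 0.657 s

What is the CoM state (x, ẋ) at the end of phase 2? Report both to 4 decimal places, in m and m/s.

x = 1.3222, ẋ = 4.3406

phase 1: p=-0.0894, T=0.252, ωT=0.868972, cosh=1.401920, sinh=0.982537; start (x,ẋ)=(-0.079800, 0.599000) → end (x,ẋ)=(0.094734, 0.872276)
phase 2: p=0.0891, T=0.657, ωT=2.265533, cosh=4.870018, sinh=4.766243; start (x,ẋ)=(0.094734, 0.872276) → end (x,ẋ)=(1.322197, 4.340592)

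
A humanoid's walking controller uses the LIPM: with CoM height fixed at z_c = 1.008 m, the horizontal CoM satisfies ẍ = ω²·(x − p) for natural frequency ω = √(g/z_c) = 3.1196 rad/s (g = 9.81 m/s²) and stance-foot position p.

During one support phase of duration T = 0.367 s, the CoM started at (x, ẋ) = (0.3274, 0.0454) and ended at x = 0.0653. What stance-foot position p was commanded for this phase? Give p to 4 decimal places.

ωT = 3.1196·0.367 = 1.144893; cosh(ωT) = 1.730182, sinh(ωT) = 1.411924
x(T) = p + (x₀−p)·cosh(ωT) + (ẋ₀/ω)·sinh(ωT) ⇒ p·(1 − cosh) = x(T) − x₀·cosh − (ẋ₀/ω)·sinh
numerator   = 0.0653 − (0.3274)·1.730182 − (0.0454/3.1196)·1.411924 = -0.521709
denominator = 1 − 1.730182 = -0.730182
p = -0.521709 / -0.730182 = 0.7145

p = 0.7145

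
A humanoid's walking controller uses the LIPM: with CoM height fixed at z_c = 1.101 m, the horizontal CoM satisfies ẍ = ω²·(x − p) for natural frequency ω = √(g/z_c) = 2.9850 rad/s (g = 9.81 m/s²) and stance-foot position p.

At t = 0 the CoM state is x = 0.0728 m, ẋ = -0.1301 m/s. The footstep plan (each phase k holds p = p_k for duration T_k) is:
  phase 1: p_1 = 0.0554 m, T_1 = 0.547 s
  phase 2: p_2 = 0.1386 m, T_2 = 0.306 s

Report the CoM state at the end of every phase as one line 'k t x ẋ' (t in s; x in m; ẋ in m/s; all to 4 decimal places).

phase 1: p=0.0554, T=0.547, ωT=1.632795, cosh=2.656771, sinh=2.461389; start (x,ẋ)=(0.072800, -0.130100) → end (x,ẋ)=(-0.005651, -0.217804)
phase 2: p=0.1386, T=0.306, ωT=0.913410, cosh=1.446981, sinh=1.045827; start (x,ẋ)=(-0.005651, -0.217804) → end (x,ẋ)=(-0.146438, -0.765479)

1 0.5470 -0.0057 -0.2178
2 0.8530 -0.1464 -0.7655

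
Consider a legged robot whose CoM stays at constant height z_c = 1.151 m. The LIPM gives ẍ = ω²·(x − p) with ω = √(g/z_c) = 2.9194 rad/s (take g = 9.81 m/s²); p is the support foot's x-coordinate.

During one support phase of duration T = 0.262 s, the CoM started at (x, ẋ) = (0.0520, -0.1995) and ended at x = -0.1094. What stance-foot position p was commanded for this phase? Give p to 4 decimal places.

p = 0.3903

ωT = 2.9194·0.262 = 0.764883; cosh(ωT) = 1.307065, sinh(ωT) = 0.841677
x(T) = p + (x₀−p)·cosh(ωT) + (ẋ₀/ω)·sinh(ωT) ⇒ p·(1 − cosh) = x(T) − x₀·cosh − (ẋ₀/ω)·sinh
numerator   = -0.1094 − (0.0520)·1.307065 − (-0.1995/2.9194)·0.841677 = -0.119851
denominator = 1 − 1.307065 = -0.307065
p = -0.119851 / -0.307065 = 0.3903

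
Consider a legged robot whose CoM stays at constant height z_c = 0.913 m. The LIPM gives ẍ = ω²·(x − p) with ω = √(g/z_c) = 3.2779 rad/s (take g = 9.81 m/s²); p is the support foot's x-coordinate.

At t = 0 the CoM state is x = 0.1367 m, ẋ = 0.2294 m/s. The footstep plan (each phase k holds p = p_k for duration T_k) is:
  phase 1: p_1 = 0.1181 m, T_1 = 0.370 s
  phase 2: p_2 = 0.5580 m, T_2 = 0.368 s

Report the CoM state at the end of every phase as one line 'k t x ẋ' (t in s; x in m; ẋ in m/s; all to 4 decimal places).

1 0.3700 0.2594 0.5133
2 0.7380 0.2527 -0.5542

phase 1: p=0.1181, T=0.370, ωT=1.212823, cosh=1.830161, sinh=1.532804; start (x,ẋ)=(0.136700, 0.229400) → end (x,ẋ)=(0.259412, 0.513292)
phase 2: p=0.5580, T=0.368, ωT=1.206267, cosh=1.820151, sinh=1.520839; start (x,ẋ)=(0.259412, 0.513292) → end (x,ẋ)=(0.252676, -0.554236)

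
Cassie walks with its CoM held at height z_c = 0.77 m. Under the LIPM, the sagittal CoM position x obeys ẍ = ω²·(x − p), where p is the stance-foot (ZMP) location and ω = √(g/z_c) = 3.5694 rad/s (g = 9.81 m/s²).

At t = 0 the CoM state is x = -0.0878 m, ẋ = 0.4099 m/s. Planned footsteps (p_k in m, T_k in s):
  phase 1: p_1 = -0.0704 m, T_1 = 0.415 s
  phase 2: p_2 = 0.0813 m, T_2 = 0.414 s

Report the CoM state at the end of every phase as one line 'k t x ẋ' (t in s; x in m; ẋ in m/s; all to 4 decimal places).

1 0.4150 0.1289 0.8186
2 0.8290 0.6674 2.2400

phase 1: p=-0.0704, T=0.415, ωT=1.481301, cosh=2.313003, sinh=2.085661; start (x,ẋ)=(-0.087800, 0.409900) → end (x,ẋ)=(0.128865, 0.818565)
phase 2: p=0.0813, T=0.414, ωT=1.477732, cosh=2.305573, sinh=2.077419; start (x,ẋ)=(0.128865, 0.818565) → end (x,ẋ)=(0.667376, 2.239964)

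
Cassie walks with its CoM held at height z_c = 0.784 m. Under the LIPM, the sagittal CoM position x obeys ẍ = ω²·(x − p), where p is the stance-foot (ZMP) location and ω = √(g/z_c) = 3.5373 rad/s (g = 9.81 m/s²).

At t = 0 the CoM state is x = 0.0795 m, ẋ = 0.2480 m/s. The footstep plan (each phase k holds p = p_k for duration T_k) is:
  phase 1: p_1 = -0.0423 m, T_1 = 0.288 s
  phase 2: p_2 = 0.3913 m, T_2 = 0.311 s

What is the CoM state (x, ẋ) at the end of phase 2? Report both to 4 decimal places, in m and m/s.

x = 0.4694, ẋ = 0.7647

phase 1: p=-0.0423, T=0.288, ωT=1.018742, cosh=1.565379, sinh=1.204330; start (x,ẋ)=(0.079500, 0.248000) → end (x,ẋ)=(0.232799, 0.907091)
phase 2: p=0.3913, T=0.311, ωT=1.100100, cosh=1.668653, sinh=1.335815; start (x,ẋ)=(0.232799, 0.907091) → end (x,ẋ)=(0.469368, 0.764674)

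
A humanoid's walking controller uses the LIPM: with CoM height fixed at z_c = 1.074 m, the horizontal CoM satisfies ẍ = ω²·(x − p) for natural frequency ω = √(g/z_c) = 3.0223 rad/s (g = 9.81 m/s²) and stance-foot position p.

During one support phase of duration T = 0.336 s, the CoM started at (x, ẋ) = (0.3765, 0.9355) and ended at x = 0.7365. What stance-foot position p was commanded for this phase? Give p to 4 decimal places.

p = 0.3965

ωT = 3.0223·0.336 = 1.015493; cosh(ωT) = 1.561474, sinh(ωT) = 1.199250
x(T) = p + (x₀−p)·cosh(ωT) + (ẋ₀/ω)·sinh(ωT) ⇒ p·(1 − cosh) = x(T) − x₀·cosh − (ẋ₀/ω)·sinh
numerator   = 0.7365 − (0.3765)·1.561474 − (0.9355/3.0223)·1.199250 = -0.222602
denominator = 1 − 1.561474 = -0.561474
p = -0.222602 / -0.561474 = 0.3965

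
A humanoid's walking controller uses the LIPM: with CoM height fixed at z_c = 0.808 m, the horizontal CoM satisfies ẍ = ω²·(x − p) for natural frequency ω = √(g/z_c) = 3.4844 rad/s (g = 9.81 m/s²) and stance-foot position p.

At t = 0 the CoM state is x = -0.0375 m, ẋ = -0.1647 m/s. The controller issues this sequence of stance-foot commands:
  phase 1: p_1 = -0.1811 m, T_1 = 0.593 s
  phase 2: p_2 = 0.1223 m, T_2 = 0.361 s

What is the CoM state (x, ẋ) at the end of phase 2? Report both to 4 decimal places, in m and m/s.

x = 0.8867, ẋ = 2.9402

phase 1: p=-0.1811, T=0.593, ωT=2.066249, cosh=4.010907, sinh=3.884247; start (x,ẋ)=(-0.037500, -0.164700) → end (x,ẋ)=(0.211266, 1.282925)
phase 2: p=0.1223, T=0.361, ωT=1.257868, cosh=1.901087, sinh=1.616828; start (x,ẋ)=(0.211266, 1.282925) → end (x,ẋ)=(0.886734, 2.940159)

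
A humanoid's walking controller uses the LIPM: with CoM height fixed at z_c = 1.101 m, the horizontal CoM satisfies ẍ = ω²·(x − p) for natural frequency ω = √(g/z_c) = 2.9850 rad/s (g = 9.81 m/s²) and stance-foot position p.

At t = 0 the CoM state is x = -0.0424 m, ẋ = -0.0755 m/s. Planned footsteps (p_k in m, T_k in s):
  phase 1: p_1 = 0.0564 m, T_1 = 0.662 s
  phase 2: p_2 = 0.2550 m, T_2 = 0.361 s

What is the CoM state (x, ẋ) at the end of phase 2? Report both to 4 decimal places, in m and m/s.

phase 1: p=0.0564, T=0.662, ωT=1.976070, cosh=3.676474, sinh=3.537861; start (x,ẋ)=(-0.042400, -0.075500) → end (x,ẋ)=(-0.396319, -1.320953)
phase 2: p=0.2550, T=0.361, ωT=1.077585, cosh=1.638997, sinh=1.298580; start (x,ẋ)=(-0.396319, -1.320953) → end (x,ẋ)=(-1.387171, -4.689721)

x = -1.3872, ẋ = -4.6897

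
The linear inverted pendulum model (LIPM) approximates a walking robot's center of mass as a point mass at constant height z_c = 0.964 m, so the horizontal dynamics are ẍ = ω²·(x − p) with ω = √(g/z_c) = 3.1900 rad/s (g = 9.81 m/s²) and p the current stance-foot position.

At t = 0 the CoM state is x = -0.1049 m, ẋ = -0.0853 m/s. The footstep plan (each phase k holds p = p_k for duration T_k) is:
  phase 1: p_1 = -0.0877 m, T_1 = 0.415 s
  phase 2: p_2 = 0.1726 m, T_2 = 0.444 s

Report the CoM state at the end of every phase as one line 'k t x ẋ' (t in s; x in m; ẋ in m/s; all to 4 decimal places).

1 0.4150 -0.1690 -0.2674
2 0.8590 -0.7355 -2.6973

phase 1: p=-0.0877, T=0.415, ωT=1.323850, cosh=2.011985, sinh=1.745876; start (x,ẋ)=(-0.104900, -0.085300) → end (x,ẋ)=(-0.168991, -0.267415)
phase 2: p=0.1726, T=0.444, ωT=1.416360, cosh=2.182342, sinh=1.939747; start (x,ẋ)=(-0.168991, -0.267415) → end (x,ẋ)=(-0.735475, -2.697282)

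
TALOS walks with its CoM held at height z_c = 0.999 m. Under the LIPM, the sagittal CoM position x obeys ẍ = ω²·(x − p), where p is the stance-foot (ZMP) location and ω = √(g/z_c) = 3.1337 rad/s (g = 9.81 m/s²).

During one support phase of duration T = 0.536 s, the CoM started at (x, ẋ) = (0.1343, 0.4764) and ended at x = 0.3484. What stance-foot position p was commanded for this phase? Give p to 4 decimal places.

ωT = 3.1337·0.536 = 1.679663; cosh(ωT) = 2.775093, sinh(ωT) = 2.588656
x(T) = p + (x₀−p)·cosh(ωT) + (ẋ₀/ω)·sinh(ωT) ⇒ p·(1 − cosh) = x(T) − x₀·cosh − (ẋ₀/ω)·sinh
numerator   = 0.3484 − (0.1343)·2.775093 − (0.4764/3.1337)·2.588656 = -0.417835
denominator = 1 − 2.775093 = -1.775093
p = -0.417835 / -1.775093 = 0.2354

p = 0.2354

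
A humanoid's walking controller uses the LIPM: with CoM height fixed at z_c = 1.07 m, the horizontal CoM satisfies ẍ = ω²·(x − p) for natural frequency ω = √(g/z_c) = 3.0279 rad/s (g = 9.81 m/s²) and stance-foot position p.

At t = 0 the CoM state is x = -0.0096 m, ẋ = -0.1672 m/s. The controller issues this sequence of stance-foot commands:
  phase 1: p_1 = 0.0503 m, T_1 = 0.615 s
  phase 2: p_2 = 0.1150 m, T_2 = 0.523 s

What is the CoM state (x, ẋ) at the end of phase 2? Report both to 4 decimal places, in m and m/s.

phase 1: p=0.0503, T=0.615, ωT=1.862158, cosh=3.296477, sinh=3.141140; start (x,ẋ)=(-0.009600, -0.167200) → end (x,ẋ)=(-0.320612, -1.120883)
phase 2: p=0.1150, T=0.523, ωT=1.583592, cosh=2.538831, sinh=2.333594; start (x,ẋ)=(-0.320612, -1.120883) → end (x,ẋ)=(-1.854807, -5.923720)

x = -1.8548, ẋ = -5.9237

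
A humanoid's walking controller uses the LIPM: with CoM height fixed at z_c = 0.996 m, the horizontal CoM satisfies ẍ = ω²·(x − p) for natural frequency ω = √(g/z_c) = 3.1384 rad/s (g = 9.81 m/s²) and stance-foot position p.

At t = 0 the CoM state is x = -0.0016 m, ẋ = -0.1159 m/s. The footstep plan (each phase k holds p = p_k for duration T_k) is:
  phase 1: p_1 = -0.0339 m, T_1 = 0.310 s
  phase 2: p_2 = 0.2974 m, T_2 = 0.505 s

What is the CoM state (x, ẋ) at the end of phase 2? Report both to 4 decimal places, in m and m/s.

x = -0.5719, ẋ = -2.5320

phase 1: p=-0.0339, T=0.310, ωT=0.972904, cosh=1.511800, sinh=1.133816; start (x,ẋ)=(-0.001600, -0.115900) → end (x,ẋ)=(-0.026940, -0.060282)
phase 2: p=0.2974, T=0.505, ωT=1.584892, cosh=2.541867, sinh=2.336897; start (x,ẋ)=(-0.026940, -0.060282) → end (x,ẋ)=(-0.571917, -2.531980)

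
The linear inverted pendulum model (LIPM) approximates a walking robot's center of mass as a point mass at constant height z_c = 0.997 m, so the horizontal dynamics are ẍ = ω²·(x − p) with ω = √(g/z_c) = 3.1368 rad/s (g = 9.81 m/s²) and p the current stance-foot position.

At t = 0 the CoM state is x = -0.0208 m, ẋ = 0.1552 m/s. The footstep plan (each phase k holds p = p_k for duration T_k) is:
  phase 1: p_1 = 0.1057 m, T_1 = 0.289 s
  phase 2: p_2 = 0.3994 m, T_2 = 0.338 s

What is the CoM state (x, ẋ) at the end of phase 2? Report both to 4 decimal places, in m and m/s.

phase 1: p=0.1057, T=0.289, ωT=0.906535, cosh=1.439826, sinh=1.035904; start (x,ẋ)=(-0.020800, 0.155200) → end (x,ẋ)=(-0.025184, -0.187591)
phase 2: p=0.3994, T=0.338, ωT=1.060238, cosh=1.616716, sinh=1.270343; start (x,ẋ)=(-0.025184, -0.187591) → end (x,ẋ)=(-0.363003, -1.995170)

x = -0.3630, ẋ = -1.9952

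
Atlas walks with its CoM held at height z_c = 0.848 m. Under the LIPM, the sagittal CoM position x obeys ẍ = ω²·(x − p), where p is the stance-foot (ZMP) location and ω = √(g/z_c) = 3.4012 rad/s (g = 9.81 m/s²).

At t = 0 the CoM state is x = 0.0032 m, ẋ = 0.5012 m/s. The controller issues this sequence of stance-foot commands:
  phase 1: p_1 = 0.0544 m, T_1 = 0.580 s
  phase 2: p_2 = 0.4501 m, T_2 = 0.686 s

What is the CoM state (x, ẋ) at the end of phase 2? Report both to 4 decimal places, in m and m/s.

x = 1.9540, ẋ = 5.2548

phase 1: p=0.0544, T=0.580, ωT=1.972696, cosh=3.664558, sinh=3.525477; start (x,ẋ)=(0.003200, 0.501200) → end (x,ẋ)=(0.386288, 1.222745)
phase 2: p=0.4501, T=0.686, ωT=2.333223, cosh=5.204053, sinh=5.107070; start (x,ẋ)=(0.386288, 1.222745) → end (x,ẋ)=(1.954031, 5.254804)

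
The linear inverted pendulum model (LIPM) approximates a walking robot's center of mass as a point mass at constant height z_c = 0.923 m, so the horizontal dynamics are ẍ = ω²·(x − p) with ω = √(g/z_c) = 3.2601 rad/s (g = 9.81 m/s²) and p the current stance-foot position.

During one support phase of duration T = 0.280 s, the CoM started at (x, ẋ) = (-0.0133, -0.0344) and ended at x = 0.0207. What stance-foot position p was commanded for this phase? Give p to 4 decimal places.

ωT = 3.2601·0.280 = 0.912828; cosh(ωT) = 1.446373, sinh(ωT) = 1.044985
x(T) = p + (x₀−p)·cosh(ωT) + (ẋ₀/ω)·sinh(ωT) ⇒ p·(1 − cosh) = x(T) − x₀·cosh − (ẋ₀/ω)·sinh
numerator   = 0.0207 − (-0.0133)·1.446373 − (-0.0344/3.2601)·1.044985 = 0.050963
denominator = 1 − 1.446373 = -0.446373
p = 0.050963 / -0.446373 = -0.1142

p = -0.1142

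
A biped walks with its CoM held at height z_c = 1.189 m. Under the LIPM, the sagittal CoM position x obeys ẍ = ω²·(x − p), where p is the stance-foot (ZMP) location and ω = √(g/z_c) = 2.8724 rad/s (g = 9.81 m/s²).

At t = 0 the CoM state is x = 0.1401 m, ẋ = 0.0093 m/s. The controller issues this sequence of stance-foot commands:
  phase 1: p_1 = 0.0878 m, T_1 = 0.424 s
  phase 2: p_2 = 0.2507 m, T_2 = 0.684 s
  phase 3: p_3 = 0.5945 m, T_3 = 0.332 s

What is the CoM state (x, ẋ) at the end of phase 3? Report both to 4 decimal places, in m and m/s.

phase 1: p=0.0878, T=0.424, ωT=1.217898, cosh=1.837963, sinh=1.542111; start (x,ẋ)=(0.140100, 0.009300) → end (x,ẋ)=(0.188918, 0.248759)
phase 2: p=0.2507, T=0.684, ωT=1.964722, cosh=3.636561, sinh=3.496366; start (x,ẋ)=(0.188918, 0.248759) → end (x,ẋ)=(0.328824, 0.284157)
phase 3: p=0.5945, T=0.332, ωT=0.953637, cosh=1.490234, sinh=1.104897; start (x,ẋ)=(0.328824, 0.284157) → end (x,ẋ)=(0.307884, -0.419718)

x = 0.3079, ẋ = -0.4197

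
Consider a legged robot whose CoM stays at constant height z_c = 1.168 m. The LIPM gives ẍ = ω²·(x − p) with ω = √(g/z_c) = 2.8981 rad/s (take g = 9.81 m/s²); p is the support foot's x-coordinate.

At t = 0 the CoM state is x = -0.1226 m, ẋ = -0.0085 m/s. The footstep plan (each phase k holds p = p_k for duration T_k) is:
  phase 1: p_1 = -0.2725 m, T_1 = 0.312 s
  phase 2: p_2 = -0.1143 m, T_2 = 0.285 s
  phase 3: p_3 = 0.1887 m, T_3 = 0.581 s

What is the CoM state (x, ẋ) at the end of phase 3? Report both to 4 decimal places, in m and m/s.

x = 0.6004, ẋ = 1.3790

phase 1: p=-0.2725, T=0.312, ωT=0.904207, cosh=1.437418, sinh=1.032555; start (x,ẋ)=(-0.122600, -0.008500) → end (x,ẋ)=(-0.060060, 0.436350)
phase 2: p=-0.1143, T=0.285, ωT=0.825958, cosh=1.360942, sinh=0.923127; start (x,ẋ)=(-0.060060, 0.436350) → end (x,ẋ)=(0.098508, 0.738957)
phase 3: p=0.1887, T=0.581, ωT=1.683796, cosh=2.785815, sinh=2.600148; start (x,ẋ)=(0.098508, 0.738957) → end (x,ẋ)=(0.600427, 1.378958)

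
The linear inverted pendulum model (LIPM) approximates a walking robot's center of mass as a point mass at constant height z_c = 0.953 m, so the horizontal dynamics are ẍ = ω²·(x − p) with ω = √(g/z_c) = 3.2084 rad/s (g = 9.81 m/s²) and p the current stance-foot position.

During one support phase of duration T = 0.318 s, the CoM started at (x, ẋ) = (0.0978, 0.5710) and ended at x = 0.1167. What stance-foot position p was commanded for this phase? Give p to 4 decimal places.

ωT = 3.2084·0.318 = 1.020271; cosh(ωT) = 1.567222, sinh(ωT) = 1.206725
x(T) = p + (x₀−p)·cosh(ωT) + (ẋ₀/ω)·sinh(ωT) ⇒ p·(1 − cosh) = x(T) − x₀·cosh − (ẋ₀/ω)·sinh
numerator   = 0.1167 − (0.0978)·1.567222 − (0.5710/3.2084)·1.206725 = -0.251336
denominator = 1 − 1.567222 = -0.567222
p = -0.251336 / -0.567222 = 0.4431

p = 0.4431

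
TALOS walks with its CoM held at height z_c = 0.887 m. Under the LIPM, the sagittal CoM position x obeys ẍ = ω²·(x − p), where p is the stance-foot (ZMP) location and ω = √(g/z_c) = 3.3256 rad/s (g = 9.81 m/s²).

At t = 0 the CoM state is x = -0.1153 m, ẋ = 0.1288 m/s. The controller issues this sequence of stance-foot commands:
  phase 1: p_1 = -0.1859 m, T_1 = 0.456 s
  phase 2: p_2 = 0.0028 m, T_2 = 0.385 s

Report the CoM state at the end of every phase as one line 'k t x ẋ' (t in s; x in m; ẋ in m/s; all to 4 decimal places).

1 0.4560 0.0667 0.8166
2 0.8410 0.5342 1.9351

phase 1: p=-0.1859, T=0.456, ωT=1.516474, cosh=2.387807, sinh=2.168323; start (x,ẋ)=(-0.115300, 0.128800) → end (x,ẋ)=(0.066658, 0.816644)
phase 2: p=0.0028, T=0.385, ωT=1.280356, cosh=1.937929, sinh=1.659991; start (x,ẋ)=(0.066658, 0.816644) → end (x,ẋ)=(0.534185, 1.935125)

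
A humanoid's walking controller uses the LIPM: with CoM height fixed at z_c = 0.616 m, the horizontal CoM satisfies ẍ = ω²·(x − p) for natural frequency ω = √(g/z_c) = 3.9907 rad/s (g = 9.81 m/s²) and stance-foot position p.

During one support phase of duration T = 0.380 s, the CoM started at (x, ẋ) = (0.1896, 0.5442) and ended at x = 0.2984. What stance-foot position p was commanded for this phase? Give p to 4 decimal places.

p = 0.3243

ωT = 3.9907·0.380 = 1.516466; cosh(ωT) = 2.387791, sinh(ωT) = 2.168305
x(T) = p + (x₀−p)·cosh(ωT) + (ẋ₀/ω)·sinh(ωT) ⇒ p·(1 − cosh) = x(T) − x₀·cosh − (ẋ₀/ω)·sinh
numerator   = 0.2984 − (0.1896)·2.387791 − (0.5442/3.9907)·2.168305 = -0.450010
denominator = 1 − 2.387791 = -1.387791
p = -0.450010 / -1.387791 = 0.3243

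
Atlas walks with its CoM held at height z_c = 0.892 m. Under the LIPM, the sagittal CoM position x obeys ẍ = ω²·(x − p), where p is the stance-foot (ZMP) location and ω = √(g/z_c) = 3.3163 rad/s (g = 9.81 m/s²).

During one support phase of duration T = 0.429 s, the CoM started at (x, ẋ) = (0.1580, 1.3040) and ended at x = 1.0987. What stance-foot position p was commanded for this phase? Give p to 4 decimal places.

p = 0.0136

ωT = 3.3163·0.429 = 1.422693; cosh(ωT) = 2.194670, sinh(ωT) = 1.953606
x(T) = p + (x₀−p)·cosh(ωT) + (ẋ₀/ω)·sinh(ωT) ⇒ p·(1 − cosh) = x(T) − x₀·cosh − (ẋ₀/ω)·sinh
numerator   = 1.0987 − (0.1580)·2.194670 − (1.3040/3.3163)·1.953606 = -0.016234
denominator = 1 − 2.194670 = -1.194670
p = -0.016234 / -1.194670 = 0.0136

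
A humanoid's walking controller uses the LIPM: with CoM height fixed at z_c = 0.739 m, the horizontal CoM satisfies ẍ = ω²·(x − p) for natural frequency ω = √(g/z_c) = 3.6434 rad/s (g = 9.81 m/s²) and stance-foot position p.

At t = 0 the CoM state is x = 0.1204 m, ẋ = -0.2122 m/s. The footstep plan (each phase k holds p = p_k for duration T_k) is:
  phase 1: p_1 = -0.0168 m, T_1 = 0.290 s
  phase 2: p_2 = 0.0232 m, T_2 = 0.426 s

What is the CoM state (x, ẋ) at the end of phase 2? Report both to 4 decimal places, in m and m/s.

phase 1: p=-0.0168, T=0.290, ωT=1.056586, cosh=1.612087, sinh=1.264447; start (x,ẋ)=(0.120400, -0.212200) → end (x,ẋ)=(0.130734, 0.289980)
phase 2: p=0.0232, T=0.426, ωT=1.552088, cosh=2.466563, sinh=2.254757; start (x,ẋ)=(0.130734, 0.289980) → end (x,ẋ)=(0.467897, 1.598644)

x = 0.4679, ẋ = 1.5986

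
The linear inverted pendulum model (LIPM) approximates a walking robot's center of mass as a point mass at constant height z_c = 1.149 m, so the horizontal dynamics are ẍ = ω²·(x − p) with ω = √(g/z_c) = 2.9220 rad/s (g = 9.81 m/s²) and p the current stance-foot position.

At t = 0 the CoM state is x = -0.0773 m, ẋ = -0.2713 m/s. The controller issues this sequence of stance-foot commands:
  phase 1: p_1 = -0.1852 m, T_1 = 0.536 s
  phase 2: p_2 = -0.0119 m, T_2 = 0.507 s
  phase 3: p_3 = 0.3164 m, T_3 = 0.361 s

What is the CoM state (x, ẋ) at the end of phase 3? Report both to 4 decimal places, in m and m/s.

x = -0.8567, ẋ = -3.0633

phase 1: p=-0.1852, T=0.536, ωT=1.566192, cosh=2.498609, sinh=2.289770; start (x,ẋ)=(-0.077300, -0.271300) → end (x,ẋ)=(-0.128199, 0.044055)
phase 2: p=-0.0119, T=0.507, ωT=1.481454, cosh=2.313322, sinh=2.086015; start (x,ẋ)=(-0.128199, 0.044055) → end (x,ẋ)=(-0.249487, -0.606970)
phase 3: p=0.3164, T=0.361, ωT=1.054842, cosh=1.609884, sinh=1.261637; start (x,ẋ)=(-0.249487, -0.606970) → end (x,ẋ)=(-0.856685, -3.063295)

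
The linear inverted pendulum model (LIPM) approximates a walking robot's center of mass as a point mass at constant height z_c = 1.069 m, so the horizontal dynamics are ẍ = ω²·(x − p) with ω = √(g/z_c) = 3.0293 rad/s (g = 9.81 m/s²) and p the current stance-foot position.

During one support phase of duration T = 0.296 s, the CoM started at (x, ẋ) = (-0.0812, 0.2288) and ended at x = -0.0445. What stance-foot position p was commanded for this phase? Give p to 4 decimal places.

ωT = 3.0293·0.296 = 0.896673; cosh(ωT) = 1.429679, sinh(ωT) = 1.021754
x(T) = p + (x₀−p)·cosh(ωT) + (ẋ₀/ω)·sinh(ωT) ⇒ p·(1 − cosh) = x(T) − x₀·cosh − (ẋ₀/ω)·sinh
numerator   = -0.0445 − (-0.0812)·1.429679 − (0.2288/3.0293)·1.021754 = -0.005582
denominator = 1 − 1.429679 = -0.429679
p = -0.005582 / -0.429679 = 0.0130

p = 0.0130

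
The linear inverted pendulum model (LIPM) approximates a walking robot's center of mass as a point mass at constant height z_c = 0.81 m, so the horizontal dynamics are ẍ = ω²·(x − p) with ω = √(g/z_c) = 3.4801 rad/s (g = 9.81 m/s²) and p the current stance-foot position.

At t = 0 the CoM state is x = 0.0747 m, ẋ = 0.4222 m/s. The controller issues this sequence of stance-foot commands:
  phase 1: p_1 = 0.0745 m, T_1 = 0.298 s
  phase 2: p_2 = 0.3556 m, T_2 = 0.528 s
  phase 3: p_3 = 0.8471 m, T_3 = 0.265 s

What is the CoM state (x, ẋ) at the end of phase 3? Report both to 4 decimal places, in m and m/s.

x = 0.6083, ẋ = -0.0794

phase 1: p=0.0745, T=0.298, ωT=1.037070, cosh=1.587715, sinh=1.233224; start (x,ẋ)=(0.074700, 0.422200) → end (x,ẋ)=(0.224430, 0.671192)
phase 2: p=0.3556, T=0.528, ωT=1.837493, cosh=3.219994, sinh=3.060778; start (x,ẋ)=(0.224430, 0.671192) → end (x,ẋ)=(0.523553, 0.764037)
phase 3: p=0.8471, T=0.265, ωT=0.922227, cosh=1.456258, sinh=1.058625; start (x,ẋ)=(0.523553, 0.764037) → end (x,ẋ)=(0.608348, -0.079351)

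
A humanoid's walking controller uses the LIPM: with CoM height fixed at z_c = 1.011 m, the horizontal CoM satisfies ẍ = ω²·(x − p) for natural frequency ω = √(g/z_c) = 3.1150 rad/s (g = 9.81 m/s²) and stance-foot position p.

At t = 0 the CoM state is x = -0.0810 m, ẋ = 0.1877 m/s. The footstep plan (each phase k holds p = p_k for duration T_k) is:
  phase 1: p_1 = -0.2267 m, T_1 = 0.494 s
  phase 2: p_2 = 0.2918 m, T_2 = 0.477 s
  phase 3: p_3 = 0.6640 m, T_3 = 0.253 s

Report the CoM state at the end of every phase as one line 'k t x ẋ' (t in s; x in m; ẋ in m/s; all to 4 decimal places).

1 0.4940 0.2623 1.4660
2 0.9710 1.2097 3.2118
3 1.2240 2.2874 5.7445

phase 1: p=-0.2267, T=0.494, ωT=1.538810, cosh=2.436840, sinh=2.222203; start (x,ẋ)=(-0.081000, 0.187700) → end (x,ẋ)=(0.262250, 1.465954)
phase 2: p=0.2918, T=0.477, ωT=1.485855, cosh=2.322525, sinh=2.096217; start (x,ẋ)=(0.262250, 1.465954) → end (x,ẋ)=(1.209673, 3.211765)
phase 3: p=0.6640, T=0.253, ωT=0.788095, cosh=1.326957, sinh=0.872246; start (x,ẋ)=(1.209673, 3.211765) → end (x,ẋ)=(2.287427, 5.744493)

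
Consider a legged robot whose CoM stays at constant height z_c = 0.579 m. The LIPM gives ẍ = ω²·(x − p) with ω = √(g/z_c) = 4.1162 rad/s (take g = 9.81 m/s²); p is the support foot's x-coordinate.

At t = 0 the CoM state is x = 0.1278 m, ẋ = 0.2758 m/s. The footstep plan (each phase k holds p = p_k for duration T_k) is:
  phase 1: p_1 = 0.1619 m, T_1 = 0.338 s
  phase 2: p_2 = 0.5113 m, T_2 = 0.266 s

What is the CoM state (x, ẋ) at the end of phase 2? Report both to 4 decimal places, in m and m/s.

x = 0.1242, ẋ = -1.0778

phase 1: p=0.1619, T=0.338, ωT=1.391276, cosh=2.134366, sinh=1.885608; start (x,ẋ)=(0.127800, 0.275800) → end (x,ẋ)=(0.215461, 0.323990)
phase 2: p=0.5113, T=0.266, ωT=1.094909, cosh=1.661741, sinh=1.327171; start (x,ẋ)=(0.215461, 0.323990) → end (x,ẋ)=(0.124154, -1.077754)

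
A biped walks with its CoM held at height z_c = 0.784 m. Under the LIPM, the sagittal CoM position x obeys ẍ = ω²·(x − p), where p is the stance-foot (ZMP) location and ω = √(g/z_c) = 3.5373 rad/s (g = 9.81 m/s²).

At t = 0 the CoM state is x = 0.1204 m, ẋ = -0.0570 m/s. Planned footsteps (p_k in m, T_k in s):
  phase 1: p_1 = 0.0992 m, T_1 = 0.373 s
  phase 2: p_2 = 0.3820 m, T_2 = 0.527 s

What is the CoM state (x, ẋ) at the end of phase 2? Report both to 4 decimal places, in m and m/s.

x = -0.4899, ẋ = -2.9345

phase 1: p=0.0992, T=0.373, ωT=1.319413, cosh=2.004258, sinh=1.736966; start (x,ẋ)=(0.120400, -0.057000) → end (x,ẋ)=(0.113701, 0.016014)
phase 2: p=0.3820, T=0.527, ωT=1.864157, cosh=3.302762, sinh=3.147735; start (x,ẋ)=(0.113701, 0.016014) → end (x,ẋ)=(-0.489878, -2.934483)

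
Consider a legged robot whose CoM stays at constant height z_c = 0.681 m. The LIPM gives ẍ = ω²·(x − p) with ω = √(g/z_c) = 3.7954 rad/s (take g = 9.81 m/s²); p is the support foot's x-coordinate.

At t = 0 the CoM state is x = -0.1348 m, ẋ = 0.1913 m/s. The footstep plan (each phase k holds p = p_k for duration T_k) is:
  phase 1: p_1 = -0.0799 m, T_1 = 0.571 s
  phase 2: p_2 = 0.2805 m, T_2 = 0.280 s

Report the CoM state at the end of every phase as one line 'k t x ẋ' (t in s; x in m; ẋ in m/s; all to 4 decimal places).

phase 1: p=-0.0799, T=0.571, ωT=2.167173, cosh=4.424032, sinh=4.309531; start (x,ẋ)=(-0.134800, 0.191300) → end (x,ẋ)=(-0.105566, -0.051649)
phase 2: p=0.2805, T=0.280, ωT=1.062712, cosh=1.619863, sinh=1.274346; start (x,ẋ)=(-0.105566, -0.051649) → end (x,ẋ)=(-0.362215, -1.950929)

1 0.5710 -0.1056 -0.0516
2 0.8510 -0.3622 -1.9509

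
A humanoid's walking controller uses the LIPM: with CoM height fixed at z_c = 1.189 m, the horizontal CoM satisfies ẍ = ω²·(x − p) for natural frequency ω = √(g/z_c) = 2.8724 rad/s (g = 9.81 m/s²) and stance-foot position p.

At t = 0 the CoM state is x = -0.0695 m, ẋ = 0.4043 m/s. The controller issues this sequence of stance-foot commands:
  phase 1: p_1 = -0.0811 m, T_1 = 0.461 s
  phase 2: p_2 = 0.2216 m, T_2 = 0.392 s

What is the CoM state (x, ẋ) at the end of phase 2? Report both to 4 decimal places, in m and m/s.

phase 1: p=-0.0811, T=0.461, ωT=1.324176, cosh=2.012555, sinh=1.746533; start (x,ẋ)=(-0.069500, 0.404300) → end (x,ẋ)=(0.188076, 0.871870)
phase 2: p=0.2216, T=0.392, ωT=1.125981, cosh=1.703787, sinh=1.379453; start (x,ẋ)=(0.188076, 0.871870) → end (x,ẋ)=(0.583193, 1.352648)

x = 0.5832, ẋ = 1.3526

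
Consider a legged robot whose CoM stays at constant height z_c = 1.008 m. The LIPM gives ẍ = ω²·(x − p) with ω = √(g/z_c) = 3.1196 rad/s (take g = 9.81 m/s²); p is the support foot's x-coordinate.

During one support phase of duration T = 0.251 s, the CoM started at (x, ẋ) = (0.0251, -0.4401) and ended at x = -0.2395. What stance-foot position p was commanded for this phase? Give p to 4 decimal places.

p = 0.4669

ωT = 3.1196·0.251 = 0.783020; cosh(ωT) = 1.322547, sinh(ωT) = 0.865523
x(T) = p + (x₀−p)·cosh(ωT) + (ẋ₀/ω)·sinh(ωT) ⇒ p·(1 − cosh) = x(T) − x₀·cosh − (ẋ₀/ω)·sinh
numerator   = -0.2395 − (0.0251)·1.322547 − (-0.4401/3.1196)·0.865523 = -0.150592
denominator = 1 − 1.322547 = -0.322547
p = -0.150592 / -0.322547 = 0.4669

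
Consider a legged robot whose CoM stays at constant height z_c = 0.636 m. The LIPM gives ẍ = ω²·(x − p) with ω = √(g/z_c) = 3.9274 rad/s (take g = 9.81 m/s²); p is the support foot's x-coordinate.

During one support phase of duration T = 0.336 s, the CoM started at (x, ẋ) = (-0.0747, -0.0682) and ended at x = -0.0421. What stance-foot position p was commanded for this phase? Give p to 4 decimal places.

ωT = 3.9274·0.336 = 1.319606; cosh(ωT) = 2.004594, sinh(ωT) = 1.737354
x(T) = p + (x₀−p)·cosh(ωT) + (ẋ₀/ω)·sinh(ωT) ⇒ p·(1 − cosh) = x(T) − x₀·cosh − (ẋ₀/ω)·sinh
numerator   = -0.0421 − (-0.0747)·2.004594 − (-0.0682/3.9274)·1.737354 = 0.137813
denominator = 1 − 2.004594 = -1.004594
p = 0.137813 / -1.004594 = -0.1372

p = -0.1372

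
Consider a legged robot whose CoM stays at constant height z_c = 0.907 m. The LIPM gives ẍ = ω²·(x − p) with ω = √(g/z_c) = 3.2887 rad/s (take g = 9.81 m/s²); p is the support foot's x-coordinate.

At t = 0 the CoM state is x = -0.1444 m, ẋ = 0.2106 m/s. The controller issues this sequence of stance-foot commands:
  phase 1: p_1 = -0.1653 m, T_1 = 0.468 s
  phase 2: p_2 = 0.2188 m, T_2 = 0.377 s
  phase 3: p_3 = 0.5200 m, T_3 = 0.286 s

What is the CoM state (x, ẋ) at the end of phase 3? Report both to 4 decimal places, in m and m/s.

phase 1: p=-0.1653, T=0.468, ωT=1.539112, cosh=2.437510, sinh=2.222938; start (x,ẋ)=(-0.144400, 0.210600) → end (x,ẋ)=(0.027995, 0.666131)
phase 2: p=0.2188, T=0.377, ωT=1.239840, cosh=1.872245, sinh=1.582815; start (x,ẋ)=(0.027995, 0.666131) → end (x,ẋ)=(0.182168, 0.253945)
phase 3: p=0.5200, T=0.286, ωT=0.940568, cosh=1.475921, sinh=1.085515; start (x,ẋ)=(0.182168, 0.253945) → end (x,ẋ)=(0.105207, -0.831236)

x = 0.1052, ẋ = -0.8312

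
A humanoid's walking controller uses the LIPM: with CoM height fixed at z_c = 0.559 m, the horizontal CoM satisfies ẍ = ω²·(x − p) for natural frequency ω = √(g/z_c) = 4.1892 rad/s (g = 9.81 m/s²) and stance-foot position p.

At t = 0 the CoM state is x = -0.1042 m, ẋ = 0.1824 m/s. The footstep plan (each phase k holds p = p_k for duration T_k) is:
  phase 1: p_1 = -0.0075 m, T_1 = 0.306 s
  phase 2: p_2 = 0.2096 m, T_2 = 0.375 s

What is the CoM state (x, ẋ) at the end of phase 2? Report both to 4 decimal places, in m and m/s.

x = -0.8001, ẋ = -4.0068

phase 1: p=-0.0075, T=0.306, ωT=1.281895, cosh=1.940487, sinh=1.662976; start (x,ẋ)=(-0.104200, 0.182400) → end (x,ẋ)=(-0.122738, -0.319719)
phase 2: p=0.2096, T=0.375, ωT=1.570950, cosh=2.509532, sinh=2.301685; start (x,ẋ)=(-0.122738, -0.319719) → end (x,ẋ)=(-0.800078, -4.006823)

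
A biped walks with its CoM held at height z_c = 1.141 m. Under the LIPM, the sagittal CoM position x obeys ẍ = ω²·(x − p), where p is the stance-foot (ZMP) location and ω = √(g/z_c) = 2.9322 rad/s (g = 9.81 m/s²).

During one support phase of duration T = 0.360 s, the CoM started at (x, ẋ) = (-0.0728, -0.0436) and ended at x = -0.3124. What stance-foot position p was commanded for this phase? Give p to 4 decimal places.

ωT = 2.9322·0.360 = 1.055592; cosh(ωT) = 1.610831, sinh(ωT) = 1.262845
x(T) = p + (x₀−p)·cosh(ωT) + (ẋ₀/ω)·sinh(ωT) ⇒ p·(1 − cosh) = x(T) − x₀·cosh − (ẋ₀/ω)·sinh
numerator   = -0.3124 − (-0.0728)·1.610831 − (-0.0436/2.9322)·1.262845 = -0.176354
denominator = 1 − 1.610831 = -0.610831
p = -0.176354 / -0.610831 = 0.2887

p = 0.2887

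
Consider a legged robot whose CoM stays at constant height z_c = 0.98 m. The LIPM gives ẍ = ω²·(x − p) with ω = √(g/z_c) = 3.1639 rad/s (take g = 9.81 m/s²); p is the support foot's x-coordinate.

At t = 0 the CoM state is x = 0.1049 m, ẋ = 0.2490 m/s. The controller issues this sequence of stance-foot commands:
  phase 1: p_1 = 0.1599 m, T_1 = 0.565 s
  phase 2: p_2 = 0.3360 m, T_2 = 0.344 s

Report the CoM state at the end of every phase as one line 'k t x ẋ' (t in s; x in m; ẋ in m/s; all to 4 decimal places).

phase 1: p=0.1599, T=0.565, ωT=1.787603, cosh=3.071238, sinh=2.903878; start (x,ẋ)=(0.104900, 0.249000) → end (x,ẋ)=(0.219518, 0.259422)
phase 2: p=0.3360, T=0.344, ωT=1.088382, cosh=1.653113, sinh=1.316352; start (x,ẋ)=(0.219518, 0.259422) → end (x,ẋ)=(0.251375, -0.056272)

1 0.5650 0.2195 0.2594
2 0.9090 0.2514 -0.0563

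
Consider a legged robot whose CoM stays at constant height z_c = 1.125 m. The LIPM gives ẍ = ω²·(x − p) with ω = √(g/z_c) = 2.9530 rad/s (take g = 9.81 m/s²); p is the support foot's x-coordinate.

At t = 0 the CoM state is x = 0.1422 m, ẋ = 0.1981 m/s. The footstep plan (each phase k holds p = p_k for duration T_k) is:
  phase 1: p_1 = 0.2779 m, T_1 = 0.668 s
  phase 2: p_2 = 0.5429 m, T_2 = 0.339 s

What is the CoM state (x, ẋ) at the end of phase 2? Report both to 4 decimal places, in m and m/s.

x = -0.5427, ẋ = -2.8876

phase 1: p=0.2779, T=0.668, ωT=1.972604, cosh=3.664234, sinh=3.525140; start (x,ẋ)=(0.142200, 0.198100) → end (x,ẋ)=(0.017145, -0.686717)
phase 2: p=0.5429, T=0.339, ωT=1.001067, cosh=1.544335, sinh=1.176848; start (x,ẋ)=(0.017145, -0.686717) → end (x,ẋ)=(-0.542717, -2.887642)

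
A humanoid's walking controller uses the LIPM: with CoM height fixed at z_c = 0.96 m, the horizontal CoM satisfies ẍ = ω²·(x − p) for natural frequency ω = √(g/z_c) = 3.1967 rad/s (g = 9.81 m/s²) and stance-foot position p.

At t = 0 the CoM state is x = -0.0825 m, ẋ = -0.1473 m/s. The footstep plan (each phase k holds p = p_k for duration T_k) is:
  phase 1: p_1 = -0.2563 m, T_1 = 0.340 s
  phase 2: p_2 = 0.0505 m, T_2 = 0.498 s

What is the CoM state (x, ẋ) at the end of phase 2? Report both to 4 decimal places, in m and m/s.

phase 1: p=-0.2563, T=0.340, ωT=1.086878, cosh=1.651135, sinh=1.313868; start (x,ẋ)=(-0.082500, -0.147300) → end (x,ẋ)=(-0.029874, 0.486755)
phase 2: p=0.0505, T=0.498, ωT=1.591957, cosh=2.558440, sinh=2.354913; start (x,ẋ)=(-0.029874, 0.486755) → end (x,ẋ)=(0.203445, 0.640281)

x = 0.2034, ẋ = 0.6403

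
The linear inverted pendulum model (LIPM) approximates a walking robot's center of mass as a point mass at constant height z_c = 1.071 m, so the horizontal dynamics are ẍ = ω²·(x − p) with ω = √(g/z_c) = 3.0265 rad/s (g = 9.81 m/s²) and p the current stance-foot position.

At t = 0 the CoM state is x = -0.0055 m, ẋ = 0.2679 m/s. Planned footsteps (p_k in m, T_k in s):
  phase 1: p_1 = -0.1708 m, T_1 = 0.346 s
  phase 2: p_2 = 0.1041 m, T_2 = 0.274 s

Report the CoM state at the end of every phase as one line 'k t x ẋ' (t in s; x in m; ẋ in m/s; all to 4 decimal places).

phase 1: p=-0.1708, T=0.346, ωT=1.047169, cosh=1.600251, sinh=1.249321; start (x,ẋ)=(-0.005500, 0.267900) → end (x,ẋ)=(0.204309, 1.053718)
phase 2: p=0.1041, T=0.274, ωT=0.829261, cosh=1.363998, sinh=0.927626; start (x,ẋ)=(0.204309, 1.053718) → end (x,ẋ)=(0.563751, 1.718603)

1 0.3460 0.2043 1.0537
2 0.6200 0.5638 1.7186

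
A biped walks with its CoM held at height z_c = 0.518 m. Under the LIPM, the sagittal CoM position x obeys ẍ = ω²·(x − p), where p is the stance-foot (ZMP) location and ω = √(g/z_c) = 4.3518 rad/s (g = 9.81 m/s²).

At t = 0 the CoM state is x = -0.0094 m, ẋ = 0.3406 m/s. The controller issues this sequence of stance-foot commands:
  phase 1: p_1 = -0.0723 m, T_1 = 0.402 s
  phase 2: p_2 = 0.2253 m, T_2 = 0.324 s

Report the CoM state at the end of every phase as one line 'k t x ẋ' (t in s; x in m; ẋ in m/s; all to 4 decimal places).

phase 1: p=-0.0723, T=0.402, ωT=1.749424, cosh=2.962580, sinh=2.788706; start (x,ẋ)=(-0.009400, 0.340600) → end (x,ẋ)=(0.332308, 1.772402)
phase 2: p=0.2253, T=0.324, ωT=1.409983, cosh=2.170017, sinh=1.925870; start (x,ẋ)=(0.332308, 1.772402) → end (x,ẋ)=(1.241879, 4.742982)

1 0.4020 0.3323 1.7724
2 0.7260 1.2419 4.7430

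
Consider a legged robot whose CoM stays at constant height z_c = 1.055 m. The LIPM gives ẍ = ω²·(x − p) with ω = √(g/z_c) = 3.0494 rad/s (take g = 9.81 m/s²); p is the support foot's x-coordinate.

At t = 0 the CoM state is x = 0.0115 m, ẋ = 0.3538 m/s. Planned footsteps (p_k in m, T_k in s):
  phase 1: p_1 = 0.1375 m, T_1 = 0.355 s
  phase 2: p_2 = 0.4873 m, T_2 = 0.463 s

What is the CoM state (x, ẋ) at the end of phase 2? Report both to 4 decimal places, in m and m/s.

x = -0.3435, ẋ = -2.2125

phase 1: p=0.1375, T=0.355, ωT=1.082537, cosh=1.645447, sinh=1.306712; start (x,ẋ)=(0.011500, 0.353800) → end (x,ẋ)=(0.081782, 0.080089)
phase 2: p=0.4873, T=0.463, ωT=1.411872, cosh=2.173659, sinh=1.929972; start (x,ẋ)=(0.081782, 0.080089) → end (x,ẋ)=(-0.343469, -2.212492)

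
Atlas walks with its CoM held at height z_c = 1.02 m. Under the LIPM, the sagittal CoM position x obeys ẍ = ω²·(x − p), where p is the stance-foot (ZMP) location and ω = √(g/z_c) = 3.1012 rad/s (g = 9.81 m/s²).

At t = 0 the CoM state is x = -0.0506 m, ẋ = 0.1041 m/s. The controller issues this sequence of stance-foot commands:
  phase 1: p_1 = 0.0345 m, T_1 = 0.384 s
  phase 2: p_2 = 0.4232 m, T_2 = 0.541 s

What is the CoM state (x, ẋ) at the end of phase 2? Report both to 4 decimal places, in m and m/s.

x = -1.1107, ẋ = -4.5110

phase 1: p=0.0345, T=0.384, ωT=1.190861, cosh=1.796936, sinh=1.492976; start (x,ẋ)=(-0.050600, 0.104100) → end (x,ẋ)=(-0.068304, -0.206954)
phase 2: p=0.4232, T=0.541, ωT=1.677749, cosh=2.770143, sinh=2.583349; start (x,ẋ)=(-0.068304, -0.206954) → end (x,ẋ)=(-1.110731, -4.510963)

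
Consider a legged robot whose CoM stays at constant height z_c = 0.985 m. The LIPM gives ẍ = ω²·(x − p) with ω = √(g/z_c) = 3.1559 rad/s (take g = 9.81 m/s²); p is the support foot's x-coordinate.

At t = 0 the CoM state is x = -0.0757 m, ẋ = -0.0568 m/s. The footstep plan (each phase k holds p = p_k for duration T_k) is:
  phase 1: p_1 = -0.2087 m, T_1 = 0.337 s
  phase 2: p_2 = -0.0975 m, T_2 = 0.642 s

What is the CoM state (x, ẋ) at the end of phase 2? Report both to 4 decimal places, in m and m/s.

phase 1: p=-0.2087, T=0.337, ωT=1.063538, cosh=1.620917, sinh=1.275685; start (x,ẋ)=(-0.075700, -0.056800) → end (x,ẋ)=(-0.016078, 0.443381)
phase 2: p=-0.0975, T=0.642, ωT=2.026088, cosh=3.858104, sinh=3.726253; start (x,ẋ)=(-0.016078, 0.443381) → end (x,ẋ)=(0.740147, 2.668109)

x = 0.7401, ẋ = 2.6681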